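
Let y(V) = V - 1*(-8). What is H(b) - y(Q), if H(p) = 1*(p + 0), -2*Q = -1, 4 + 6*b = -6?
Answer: -61/6 ≈ -10.167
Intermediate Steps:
b = -5/3 (b = -⅔ + (⅙)*(-6) = -⅔ - 1 = -5/3 ≈ -1.6667)
Q = ½ (Q = -½*(-1) = ½ ≈ 0.50000)
y(V) = 8 + V (y(V) = V + 8 = 8 + V)
H(p) = p (H(p) = 1*p = p)
H(b) - y(Q) = -5/3 - (8 + ½) = -5/3 - 1*17/2 = -5/3 - 17/2 = -61/6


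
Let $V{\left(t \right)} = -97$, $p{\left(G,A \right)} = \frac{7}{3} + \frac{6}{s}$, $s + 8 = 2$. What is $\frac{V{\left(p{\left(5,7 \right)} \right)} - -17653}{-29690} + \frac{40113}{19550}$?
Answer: $\frac{84773517}{58043950} \approx 1.4605$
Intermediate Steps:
$s = -6$ ($s = -8 + 2 = -6$)
$p{\left(G,A \right)} = \frac{4}{3}$ ($p{\left(G,A \right)} = \frac{7}{3} + \frac{6}{-6} = 7 \cdot \frac{1}{3} + 6 \left(- \frac{1}{6}\right) = \frac{7}{3} - 1 = \frac{4}{3}$)
$\frac{V{\left(p{\left(5,7 \right)} \right)} - -17653}{-29690} + \frac{40113}{19550} = \frac{-97 - -17653}{-29690} + \frac{40113}{19550} = \left(-97 + 17653\right) \left(- \frac{1}{29690}\right) + 40113 \cdot \frac{1}{19550} = 17556 \left(- \frac{1}{29690}\right) + \frac{40113}{19550} = - \frac{8778}{14845} + \frac{40113}{19550} = \frac{84773517}{58043950}$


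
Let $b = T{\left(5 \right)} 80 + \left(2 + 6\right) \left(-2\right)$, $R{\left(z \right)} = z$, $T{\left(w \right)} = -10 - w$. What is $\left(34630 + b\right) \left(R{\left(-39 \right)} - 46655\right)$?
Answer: $-1560233316$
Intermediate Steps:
$b = -1216$ ($b = \left(-10 - 5\right) 80 + \left(2 + 6\right) \left(-2\right) = \left(-10 - 5\right) 80 + 8 \left(-2\right) = \left(-15\right) 80 - 16 = -1200 - 16 = -1216$)
$\left(34630 + b\right) \left(R{\left(-39 \right)} - 46655\right) = \left(34630 - 1216\right) \left(-39 - 46655\right) = 33414 \left(-46694\right) = -1560233316$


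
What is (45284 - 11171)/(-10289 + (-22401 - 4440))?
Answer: -34113/37130 ≈ -0.91875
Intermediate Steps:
(45284 - 11171)/(-10289 + (-22401 - 4440)) = 34113/(-10289 - 26841) = 34113/(-37130) = 34113*(-1/37130) = -34113/37130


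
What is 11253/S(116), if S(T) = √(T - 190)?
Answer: -11253*I*√74/74 ≈ -1308.1*I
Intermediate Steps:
S(T) = √(-190 + T)
11253/S(116) = 11253/(√(-190 + 116)) = 11253/(√(-74)) = 11253/((I*√74)) = 11253*(-I*√74/74) = -11253*I*√74/74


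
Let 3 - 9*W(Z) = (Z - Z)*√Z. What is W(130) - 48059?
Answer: -144176/3 ≈ -48059.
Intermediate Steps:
W(Z) = ⅓ (W(Z) = ⅓ - (Z - Z)*√Z/9 = ⅓ - 0*√Z = ⅓ - ⅑*0 = ⅓ + 0 = ⅓)
W(130) - 48059 = ⅓ - 48059 = -144176/3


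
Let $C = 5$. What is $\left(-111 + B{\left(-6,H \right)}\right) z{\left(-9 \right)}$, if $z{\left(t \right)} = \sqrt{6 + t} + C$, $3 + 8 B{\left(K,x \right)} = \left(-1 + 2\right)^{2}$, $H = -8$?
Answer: $- \frac{2225}{4} - \frac{445 i \sqrt{3}}{4} \approx -556.25 - 192.69 i$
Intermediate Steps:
$B{\left(K,x \right)} = - \frac{1}{4}$ ($B{\left(K,x \right)} = - \frac{3}{8} + \frac{\left(-1 + 2\right)^{2}}{8} = - \frac{3}{8} + \frac{1^{2}}{8} = - \frac{3}{8} + \frac{1}{8} \cdot 1 = - \frac{3}{8} + \frac{1}{8} = - \frac{1}{4}$)
$z{\left(t \right)} = 5 + \sqrt{6 + t}$ ($z{\left(t \right)} = \sqrt{6 + t} + 5 = 5 + \sqrt{6 + t}$)
$\left(-111 + B{\left(-6,H \right)}\right) z{\left(-9 \right)} = \left(-111 - \frac{1}{4}\right) \left(5 + \sqrt{6 - 9}\right) = - \frac{445 \left(5 + \sqrt{-3}\right)}{4} = - \frac{445 \left(5 + i \sqrt{3}\right)}{4} = - \frac{2225}{4} - \frac{445 i \sqrt{3}}{4}$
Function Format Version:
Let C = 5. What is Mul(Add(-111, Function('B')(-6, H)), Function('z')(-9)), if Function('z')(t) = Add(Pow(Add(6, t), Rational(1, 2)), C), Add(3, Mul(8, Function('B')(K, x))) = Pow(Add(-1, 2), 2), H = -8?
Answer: Add(Rational(-2225, 4), Mul(Rational(-445, 4), I, Pow(3, Rational(1, 2)))) ≈ Add(-556.25, Mul(-192.69, I))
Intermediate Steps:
Function('B')(K, x) = Rational(-1, 4) (Function('B')(K, x) = Add(Rational(-3, 8), Mul(Rational(1, 8), Pow(Add(-1, 2), 2))) = Add(Rational(-3, 8), Mul(Rational(1, 8), Pow(1, 2))) = Add(Rational(-3, 8), Mul(Rational(1, 8), 1)) = Add(Rational(-3, 8), Rational(1, 8)) = Rational(-1, 4))
Function('z')(t) = Add(5, Pow(Add(6, t), Rational(1, 2))) (Function('z')(t) = Add(Pow(Add(6, t), Rational(1, 2)), 5) = Add(5, Pow(Add(6, t), Rational(1, 2))))
Mul(Add(-111, Function('B')(-6, H)), Function('z')(-9)) = Mul(Add(-111, Rational(-1, 4)), Add(5, Pow(Add(6, -9), Rational(1, 2)))) = Mul(Rational(-445, 4), Add(5, Pow(-3, Rational(1, 2)))) = Mul(Rational(-445, 4), Add(5, Mul(I, Pow(3, Rational(1, 2))))) = Add(Rational(-2225, 4), Mul(Rational(-445, 4), I, Pow(3, Rational(1, 2))))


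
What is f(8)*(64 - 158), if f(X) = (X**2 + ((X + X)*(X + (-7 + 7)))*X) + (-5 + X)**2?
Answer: -103118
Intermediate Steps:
f(X) = X**2 + (-5 + X)**2 + 2*X**3 (f(X) = (X**2 + ((2*X)*(X + 0))*X) + (-5 + X)**2 = (X**2 + ((2*X)*X)*X) + (-5 + X)**2 = (X**2 + (2*X**2)*X) + (-5 + X)**2 = (X**2 + 2*X**3) + (-5 + X)**2 = X**2 + (-5 + X)**2 + 2*X**3)
f(8)*(64 - 158) = (8**2 + (-5 + 8)**2 + 2*8**3)*(64 - 158) = (64 + 3**2 + 2*512)*(-94) = (64 + 9 + 1024)*(-94) = 1097*(-94) = -103118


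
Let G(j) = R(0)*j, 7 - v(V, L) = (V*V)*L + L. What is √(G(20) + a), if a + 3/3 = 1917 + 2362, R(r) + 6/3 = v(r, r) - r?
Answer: √4378 ≈ 66.167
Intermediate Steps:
v(V, L) = 7 - L - L*V² (v(V, L) = 7 - ((V*V)*L + L) = 7 - (V²*L + L) = 7 - (L*V² + L) = 7 - (L + L*V²) = 7 + (-L - L*V²) = 7 - L - L*V²)
R(r) = 5 - r³ - 2*r (R(r) = -2 + ((7 - r - r*r²) - r) = -2 + ((7 - r - r³) - r) = -2 + (7 - r³ - 2*r) = 5 - r³ - 2*r)
G(j) = 5*j (G(j) = (5 - 1*0³ - 2*0)*j = (5 - 1*0 + 0)*j = (5 + 0 + 0)*j = 5*j)
a = 4278 (a = -1 + (1917 + 2362) = -1 + 4279 = 4278)
√(G(20) + a) = √(5*20 + 4278) = √(100 + 4278) = √4378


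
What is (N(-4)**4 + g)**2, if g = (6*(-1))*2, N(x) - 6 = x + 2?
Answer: 59536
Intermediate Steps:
N(x) = 8 + x (N(x) = 6 + (x + 2) = 6 + (2 + x) = 8 + x)
g = -12 (g = -6*2 = -12)
(N(-4)**4 + g)**2 = ((8 - 4)**4 - 12)**2 = (4**4 - 12)**2 = (256 - 12)**2 = 244**2 = 59536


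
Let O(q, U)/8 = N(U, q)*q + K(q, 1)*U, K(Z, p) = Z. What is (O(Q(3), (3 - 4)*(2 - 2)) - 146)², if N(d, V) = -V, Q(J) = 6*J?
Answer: 7496644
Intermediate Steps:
O(q, U) = -8*q² + 8*U*q (O(q, U) = 8*((-q)*q + q*U) = 8*(-q² + U*q) = -8*q² + 8*U*q)
(O(Q(3), (3 - 4)*(2 - 2)) - 146)² = (8*(6*3)*((3 - 4)*(2 - 2) - 6*3) - 146)² = (8*18*(-1*0 - 1*18) - 146)² = (8*18*(0 - 18) - 146)² = (8*18*(-18) - 146)² = (-2592 - 146)² = (-2738)² = 7496644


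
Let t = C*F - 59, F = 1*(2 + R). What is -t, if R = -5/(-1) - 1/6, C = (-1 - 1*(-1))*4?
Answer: 59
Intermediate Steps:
C = 0 (C = (-1 + 1)*4 = 0*4 = 0)
R = 29/6 (R = -5*(-1) - 1*1/6 = 5 - 1/6 = 29/6 ≈ 4.8333)
F = 41/6 (F = 1*(2 + 29/6) = 1*(41/6) = 41/6 ≈ 6.8333)
t = -59 (t = 0*(41/6) - 59 = 0 - 59 = -59)
-t = -1*(-59) = 59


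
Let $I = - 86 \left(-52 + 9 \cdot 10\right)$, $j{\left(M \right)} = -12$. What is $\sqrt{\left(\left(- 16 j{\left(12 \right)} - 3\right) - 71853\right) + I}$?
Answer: $2 i \sqrt{18733} \approx 273.74 i$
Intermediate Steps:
$I = -3268$ ($I = - 86 \left(-52 + 90\right) = \left(-86\right) 38 = -3268$)
$\sqrt{\left(\left(- 16 j{\left(12 \right)} - 3\right) - 71853\right) + I} = \sqrt{\left(\left(\left(-16\right) \left(-12\right) - 3\right) - 71853\right) - 3268} = \sqrt{\left(\left(192 - 3\right) - 71853\right) - 3268} = \sqrt{\left(189 - 71853\right) - 3268} = \sqrt{-71664 - 3268} = \sqrt{-74932} = 2 i \sqrt{18733}$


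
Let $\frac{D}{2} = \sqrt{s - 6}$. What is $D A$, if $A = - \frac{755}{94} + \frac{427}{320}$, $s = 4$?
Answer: $- \frac{100731 i \sqrt{2}}{7520} \approx - 18.944 i$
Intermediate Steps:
$D = 2 i \sqrt{2}$ ($D = 2 \sqrt{4 - 6} = 2 \sqrt{-2} = 2 i \sqrt{2} \approx 2.8284 i$)
$A = - \frac{100731}{15040}$ ($A = \left(-755\right) \frac{1}{94} + 427 \cdot \frac{1}{320} = - \frac{755}{94} + \frac{427}{320} = - \frac{100731}{15040} \approx -6.6975$)
$D A = 2 i \sqrt{2} \left(- \frac{100731}{15040}\right) = - \frac{100731 i \sqrt{2}}{7520}$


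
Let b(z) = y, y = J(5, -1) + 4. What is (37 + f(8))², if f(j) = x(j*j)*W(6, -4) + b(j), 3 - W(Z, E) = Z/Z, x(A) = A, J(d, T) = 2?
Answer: 29241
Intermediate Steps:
y = 6 (y = 2 + 4 = 6)
b(z) = 6
W(Z, E) = 2 (W(Z, E) = 3 - Z/Z = 3 - 1*1 = 3 - 1 = 2)
f(j) = 6 + 2*j² (f(j) = (j*j)*2 + 6 = j²*2 + 6 = 2*j² + 6 = 6 + 2*j²)
(37 + f(8))² = (37 + (6 + 2*8²))² = (37 + (6 + 2*64))² = (37 + (6 + 128))² = (37 + 134)² = 171² = 29241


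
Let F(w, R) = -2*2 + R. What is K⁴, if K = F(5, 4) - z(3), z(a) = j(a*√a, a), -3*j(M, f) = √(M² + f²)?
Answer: 16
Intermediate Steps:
F(w, R) = -4 + R
j(M, f) = -√(M² + f²)/3
z(a) = -√(a² + a³)/3 (z(a) = -√((a*√a)² + a²)/3 = -√((a^(3/2))² + a²)/3 = -√(a³ + a²)/3 = -√(a² + a³)/3)
K = 2 (K = (-4 + 4) - (-1)*√(3²*(1 + 3))/3 = 0 - (-1)*√(9*4)/3 = 0 - (-1)*√36/3 = 0 - (-1)*6/3 = 0 - 1*(-2) = 0 + 2 = 2)
K⁴ = 2⁴ = 16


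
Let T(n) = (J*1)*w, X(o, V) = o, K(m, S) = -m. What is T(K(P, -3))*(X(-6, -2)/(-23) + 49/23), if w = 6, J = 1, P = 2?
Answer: 330/23 ≈ 14.348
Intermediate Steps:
T(n) = 6 (T(n) = (1*1)*6 = 1*6 = 6)
T(K(P, -3))*(X(-6, -2)/(-23) + 49/23) = 6*(-6/(-23) + 49/23) = 6*(-6*(-1/23) + 49*(1/23)) = 6*(6/23 + 49/23) = 6*(55/23) = 330/23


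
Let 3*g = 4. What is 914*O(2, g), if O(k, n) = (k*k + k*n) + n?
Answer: 7312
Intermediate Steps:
g = 4/3 (g = (1/3)*4 = 4/3 ≈ 1.3333)
O(k, n) = n + k**2 + k*n (O(k, n) = (k**2 + k*n) + n = n + k**2 + k*n)
914*O(2, g) = 914*(4/3 + 2**2 + 2*(4/3)) = 914*(4/3 + 4 + 8/3) = 914*8 = 7312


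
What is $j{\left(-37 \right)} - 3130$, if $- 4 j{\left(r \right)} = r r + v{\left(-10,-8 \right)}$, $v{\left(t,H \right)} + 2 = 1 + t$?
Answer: $- \frac{6939}{2} \approx -3469.5$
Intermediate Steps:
$v{\left(t,H \right)} = -1 + t$ ($v{\left(t,H \right)} = -2 + \left(1 + t\right) = -1 + t$)
$j{\left(r \right)} = \frac{11}{4} - \frac{r^{2}}{4}$ ($j{\left(r \right)} = - \frac{r r - 11}{4} = - \frac{r^{2} - 11}{4} = - \frac{-11 + r^{2}}{4} = \frac{11}{4} - \frac{r^{2}}{4}$)
$j{\left(-37 \right)} - 3130 = \left(\frac{11}{4} - \frac{\left(-37\right)^{2}}{4}\right) - 3130 = \left(\frac{11}{4} - \frac{1369}{4}\right) - 3130 = - \frac{679}{2} - 3130 = - \frac{6939}{2}$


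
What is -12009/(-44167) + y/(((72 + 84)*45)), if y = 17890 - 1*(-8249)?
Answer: 412928131/103350780 ≈ 3.9954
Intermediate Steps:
y = 26139 (y = 17890 + 8249 = 26139)
-12009/(-44167) + y/(((72 + 84)*45)) = -12009/(-44167) + 26139/(((72 + 84)*45)) = -12009*(-1/44167) + 26139/((156*45)) = 12009/44167 + 26139/7020 = 12009/44167 + 26139*(1/7020) = 12009/44167 + 8713/2340 = 412928131/103350780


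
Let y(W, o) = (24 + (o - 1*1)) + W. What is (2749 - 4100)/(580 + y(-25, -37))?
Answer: -1351/541 ≈ -2.4972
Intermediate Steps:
y(W, o) = 23 + W + o (y(W, o) = (24 + (o - 1)) + W = (24 + (-1 + o)) + W = (23 + o) + W = 23 + W + o)
(2749 - 4100)/(580 + y(-25, -37)) = (2749 - 4100)/(580 + (23 - 25 - 37)) = -1351/(580 - 39) = -1351/541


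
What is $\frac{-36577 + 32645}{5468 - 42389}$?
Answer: $\frac{3932}{36921} \approx 0.1065$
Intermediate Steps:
$\frac{-36577 + 32645}{5468 - 42389} = - \frac{3932}{-36921} = \left(-3932\right) \left(- \frac{1}{36921}\right) = \frac{3932}{36921}$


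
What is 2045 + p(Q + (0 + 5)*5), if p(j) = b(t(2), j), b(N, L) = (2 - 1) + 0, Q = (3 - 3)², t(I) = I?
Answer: 2046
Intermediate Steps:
Q = 0 (Q = 0² = 0)
b(N, L) = 1 (b(N, L) = 1 + 0 = 1)
p(j) = 1
2045 + p(Q + (0 + 5)*5) = 2045 + 1 = 2046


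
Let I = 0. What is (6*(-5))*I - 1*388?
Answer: -388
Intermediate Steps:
(6*(-5))*I - 1*388 = (6*(-5))*0 - 1*388 = -30*0 - 388 = 0 - 388 = -388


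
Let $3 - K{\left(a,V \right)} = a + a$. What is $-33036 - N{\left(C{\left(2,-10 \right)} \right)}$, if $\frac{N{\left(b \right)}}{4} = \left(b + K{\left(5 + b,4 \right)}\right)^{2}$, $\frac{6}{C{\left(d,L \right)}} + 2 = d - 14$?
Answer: $- \frac{1627228}{49} \approx -33209.0$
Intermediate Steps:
$C{\left(d,L \right)} = \frac{6}{-16 + d}$ ($C{\left(d,L \right)} = \frac{6}{-2 + \left(d - 14\right)} = \frac{6}{-2 + \left(-14 + d\right)} = \frac{6}{-16 + d}$)
$K{\left(a,V \right)} = 3 - 2 a$ ($K{\left(a,V \right)} = 3 - \left(a + a\right) = 3 - 2 a$)
$N{\left(b \right)} = 4 \left(-7 - b\right)^{2}$ ($N{\left(b \right)} = 4 \left(b - \left(-3 + 2 \left(5 + b\right)\right)\right)^{2} = 4 \left(b + \left(3 - \left(10 + 2 b\right)\right)\right)^{2} = 4 \left(b - \left(7 + 2 b\right)\right)^{2} = 4 \left(-7 - b\right)^{2}$)
$-33036 - N{\left(C{\left(2,-10 \right)} \right)} = -33036 - 4 \left(7 + \frac{6}{-16 + 2}\right)^{2} = -33036 - 4 \left(7 + \frac{6}{-14}\right)^{2} = -33036 - 4 \left(7 + 6 \left(- \frac{1}{14}\right)\right)^{2} = -33036 - 4 \left(7 - \frac{3}{7}\right)^{2} = -33036 - 4 \left(\frac{46}{7}\right)^{2} = -33036 - 4 \cdot \frac{2116}{49} = -33036 - \frac{8464}{49} = - \frac{1627228}{49}$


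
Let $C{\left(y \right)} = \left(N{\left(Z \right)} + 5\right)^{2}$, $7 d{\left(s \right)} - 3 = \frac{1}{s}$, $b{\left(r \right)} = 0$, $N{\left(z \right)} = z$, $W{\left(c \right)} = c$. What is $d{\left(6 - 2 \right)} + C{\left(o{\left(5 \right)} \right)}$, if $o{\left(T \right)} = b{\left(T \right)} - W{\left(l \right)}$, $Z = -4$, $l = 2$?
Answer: $\frac{41}{28} \approx 1.4643$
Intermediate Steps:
$d{\left(s \right)} = \frac{3}{7} + \frac{1}{7 s}$
$o{\left(T \right)} = -2$ ($o{\left(T \right)} = 0 - 2 = -2$)
$C{\left(y \right)} = 1$ ($C{\left(y \right)} = \left(-4 + 5\right)^{2} = 1^{2} = 1$)
$d{\left(6 - 2 \right)} + C{\left(o{\left(5 \right)} \right)} = \frac{1 + 3 \left(6 - 2\right)}{7 \left(6 - 2\right)} + 1 = \frac{1 + 3 \cdot 4}{7 \cdot 4} + 1 = \frac{1}{7} \cdot \frac{1}{4} \left(1 + 12\right) + 1 = \frac{1}{7} \cdot \frac{1}{4} \cdot 13 + 1 = \frac{13}{28} + 1 = \frac{41}{28}$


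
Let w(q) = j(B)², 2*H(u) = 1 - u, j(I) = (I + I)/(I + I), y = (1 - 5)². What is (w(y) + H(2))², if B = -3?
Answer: ¼ ≈ 0.25000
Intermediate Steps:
y = 16 (y = (-4)² = 16)
j(I) = 1 (j(I) = (2*I)/((2*I)) = (2*I)*(1/(2*I)) = 1)
H(u) = ½ - u/2 (H(u) = (1 - u)/2 = ½ - u/2)
w(q) = 1 (w(q) = 1² = 1)
(w(y) + H(2))² = (1 + (½ - ½*2))² = (1 + (½ - 1))² = (1 - ½)² = (½)² = ¼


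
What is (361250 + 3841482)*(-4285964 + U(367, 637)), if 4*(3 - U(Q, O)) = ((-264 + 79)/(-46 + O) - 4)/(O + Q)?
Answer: -10688114685816989561/593364 ≈ -1.8013e+13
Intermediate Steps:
U(Q, O) = 3 - (-4 - 185/(-46 + O))/(4*(O + Q)) (U(Q, O) = 3 - ((-264 + 79)/(-46 + O) - 4)/(4*(O + Q)) = 3 - (-185/(-46 + O) - 4)/(4*(O + Q)) = 3 - (-4 - 185/(-46 + O))/(4*(O + Q)))
(361250 + 3841482)*(-4285964 + U(367, 637)) = (361250 + 3841482)*(-4285964 + (1/4 - 138*367 - 137*637 + 3*637**2 + 3*637*367)/(637**2 - 46*637 - 46*367 + 637*367)) = 4202732*(-4285964 + (1/4 - 50646 - 87269 + 3*405769 + 701337)/(405769 - 29302 - 16882 + 233779)) = 4202732*(-4285964 + (1/4 - 50646 - 87269 + 1217307 + 701337)/593364) = 4202732*(-4285964 + (1/593364)*(7122917/4)) = 4202732*(-4285964 + 7122917/2373456) = 4202732*(-10172539848667/2373456) = -10688114685816989561/593364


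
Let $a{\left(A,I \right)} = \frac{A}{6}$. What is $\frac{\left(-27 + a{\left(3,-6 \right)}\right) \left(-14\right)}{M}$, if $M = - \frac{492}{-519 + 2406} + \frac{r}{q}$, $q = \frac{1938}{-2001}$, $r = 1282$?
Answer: $- \frac{83657}{298535} \approx -0.28023$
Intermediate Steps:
$a{\left(A,I \right)} = \frac{A}{6}$ ($a{\left(A,I \right)} = A \frac{1}{6} = \frac{A}{6}$)
$q = - \frac{646}{667}$ ($q = 1938 \left(- \frac{1}{2001}\right) = - \frac{646}{667} \approx -0.96852$)
$M = - \frac{15822355}{11951}$ ($M = - \frac{492}{-519 + 2406} + \frac{1282}{- \frac{646}{667}} = - \frac{492}{1887} + 1282 \left(- \frac{667}{646}\right) = \left(-492\right) \frac{1}{1887} - \frac{427547}{323} = - \frac{164}{629} - \frac{427547}{323} = - \frac{15822355}{11951} \approx -1323.9$)
$\frac{\left(-27 + a{\left(3,-6 \right)}\right) \left(-14\right)}{M} = \frac{\left(-27 + \frac{1}{6} \cdot 3\right) \left(-14\right)}{- \frac{15822355}{11951}} = \left(-27 + \frac{1}{2}\right) \left(-14\right) \left(- \frac{11951}{15822355}\right) = \left(- \frac{53}{2}\right) \left(-14\right) \left(- \frac{11951}{15822355}\right) = 371 \left(- \frac{11951}{15822355}\right) = - \frac{83657}{298535}$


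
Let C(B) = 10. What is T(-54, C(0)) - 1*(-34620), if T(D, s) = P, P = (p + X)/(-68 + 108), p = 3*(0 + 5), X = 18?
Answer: 1384833/40 ≈ 34621.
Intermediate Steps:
p = 15 (p = 3*5 = 15)
P = 33/40 (P = (15 + 18)/(-68 + 108) = 33/40 ≈ 0.82500)
T(D, s) = 33/40
T(-54, C(0)) - 1*(-34620) = 33/40 - 1*(-34620) = 33/40 + 34620 = 1384833/40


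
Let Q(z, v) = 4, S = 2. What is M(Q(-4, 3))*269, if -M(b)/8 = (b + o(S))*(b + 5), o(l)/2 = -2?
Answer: 0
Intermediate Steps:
o(l) = -4 (o(l) = 2*(-2) = -4)
M(b) = -8*(-4 + b)*(5 + b) (M(b) = -8*(b - 4)*(b + 5) = -8*(-4 + b)*(5 + b))
M(Q(-4, 3))*269 = (160 - 8*4 - 8*4**2)*269 = (160 - 32 - 8*16)*269 = (160 - 32 - 128)*269 = 0*269 = 0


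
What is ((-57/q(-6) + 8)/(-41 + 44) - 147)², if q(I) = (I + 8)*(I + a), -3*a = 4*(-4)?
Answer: 2436721/144 ≈ 16922.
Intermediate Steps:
a = 16/3 (a = -4*(-4)/3 = -⅓*(-16) = 16/3 ≈ 5.3333)
q(I) = (8 + I)*(16/3 + I) (q(I) = (I + 8)*(I + 16/3) = (8 + I)*(16/3 + I))
((-57/q(-6) + 8)/(-41 + 44) - 147)² = ((-57/(128/3 + (-6)² + (40/3)*(-6)) + 8)/(-41 + 44) - 147)² = ((-57/(128/3 + 36 - 80) + 8)/3 - 147)² = ((-57/(-4/3) + 8)*(⅓) - 147)² = ((-57*(-¾) + 8)*(⅓) - 147)² = ((171/4 + 8)*(⅓) - 147)² = ((203/4)*(⅓) - 147)² = (203/12 - 147)² = (-1561/12)² = 2436721/144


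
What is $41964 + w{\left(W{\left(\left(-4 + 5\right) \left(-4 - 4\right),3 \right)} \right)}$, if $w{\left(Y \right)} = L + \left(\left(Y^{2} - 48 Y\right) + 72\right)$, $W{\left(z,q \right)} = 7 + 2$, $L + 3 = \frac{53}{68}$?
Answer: $\frac{2834429}{68} \approx 41683.0$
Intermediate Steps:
$L = - \frac{151}{68}$ ($L = -3 + \frac{53}{68} = - \frac{151}{68} \approx -2.2206$)
$W{\left(z,q \right)} = 9$
$w{\left(Y \right)} = \frac{4745}{68} + Y^{2} - 48 Y$ ($w{\left(Y \right)} = - \frac{151}{68} + \left(\left(Y^{2} - 48 Y\right) + 72\right) = - \frac{151}{68} + \left(72 + Y^{2} - 48 Y\right) = \frac{4745}{68} + Y^{2} - 48 Y$)
$41964 + w{\left(W{\left(\left(-4 + 5\right) \left(-4 - 4\right),3 \right)} \right)} = 41964 + \left(\frac{4745}{68} + 9^{2} - 432\right) = 41964 + \left(\frac{4745}{68} + 81 - 432\right) = 41964 - \frac{19123}{68} = \frac{2834429}{68}$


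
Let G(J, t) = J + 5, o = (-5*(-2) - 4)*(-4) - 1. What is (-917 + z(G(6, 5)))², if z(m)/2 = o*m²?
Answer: 48539089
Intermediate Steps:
o = -25 (o = (10 - 4)*(-4) - 1 = 6*(-4) - 1 = -24 - 1 = -25)
G(J, t) = 5 + J
z(m) = -50*m² (z(m) = 2*(-25*m²) = -50*m²)
(-917 + z(G(6, 5)))² = (-917 - 50*(5 + 6)²)² = (-917 - 50*11²)² = (-917 - 50*121)² = (-917 - 6050)² = (-6967)² = 48539089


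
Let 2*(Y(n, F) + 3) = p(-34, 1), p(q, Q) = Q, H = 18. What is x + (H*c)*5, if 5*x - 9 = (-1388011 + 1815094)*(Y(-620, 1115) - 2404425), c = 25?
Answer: -2053780197447/10 ≈ -2.0538e+11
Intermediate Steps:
Y(n, F) = -5/2 (Y(n, F) = -3 + (½)*1 = -3 + ½ = -5/2)
x = -2053780219947/10 (x = 9/5 + ((-1388011 + 1815094)*(-5/2 - 2404425))/5 = 9/5 + (427083*(-4808855/2))/5 = 9/5 + (⅕)*(-2053780219965/2) = 9/5 - 410756043993/2 = -2053780219947/10 ≈ -2.0538e+11)
x + (H*c)*5 = -2053780219947/10 + (18*25)*5 = -2053780219947/10 + 450*5 = -2053780219947/10 + 2250 = -2053780197447/10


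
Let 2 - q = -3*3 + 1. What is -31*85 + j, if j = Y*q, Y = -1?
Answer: -2645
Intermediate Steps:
q = 10 (q = 2 - (-3*3 + 1) = 2 - (-9 + 1) = 2 - 1*(-8) = 2 + 8 = 10)
j = -10 (j = -1*10 = -10)
-31*85 + j = -31*85 - 10 = -2635 - 10 = -2645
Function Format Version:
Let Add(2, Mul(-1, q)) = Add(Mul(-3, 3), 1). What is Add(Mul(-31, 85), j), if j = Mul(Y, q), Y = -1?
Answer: -2645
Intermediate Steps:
q = 10 (q = Add(2, Mul(-1, Add(Mul(-3, 3), 1))) = Add(2, Mul(-1, Add(-9, 1))) = Add(2, Mul(-1, -8)) = Add(2, 8) = 10)
j = -10 (j = Mul(-1, 10) = -10)
Add(Mul(-31, 85), j) = Add(Mul(-31, 85), -10) = Add(-2635, -10) = -2645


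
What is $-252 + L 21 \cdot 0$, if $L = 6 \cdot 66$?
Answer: $-252$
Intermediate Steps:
$L = 396$
$-252 + L 21 \cdot 0 = -252 + 396 \cdot 21 \cdot 0 = -252 + 396 \cdot 0 = -252 + 0 = -252$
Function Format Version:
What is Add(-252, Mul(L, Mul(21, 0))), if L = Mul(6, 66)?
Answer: -252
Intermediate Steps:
L = 396
Add(-252, Mul(L, Mul(21, 0))) = Add(-252, Mul(396, Mul(21, 0))) = Add(-252, Mul(396, 0)) = Add(-252, 0) = -252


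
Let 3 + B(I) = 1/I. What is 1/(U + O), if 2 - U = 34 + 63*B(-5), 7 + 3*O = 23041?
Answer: 5/39238 ≈ 0.00012743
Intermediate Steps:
O = 7678 (O = -7/3 + (⅓)*23041 = -7/3 + 23041/3 = 7678)
B(I) = -3 + 1/I
U = 848/5 (U = 2 - (34 + 63*(-3 + 1/(-5))) = 2 - (34 + 63*(-3 - ⅕)) = 2 - (34 + 63*(-16/5)) = 2 - (34 - 1008/5) = 2 - 1*(-838/5) = 2 + 838/5 = 848/5 ≈ 169.60)
1/(U + O) = 1/(848/5 + 7678) = 1/(39238/5) = 5/39238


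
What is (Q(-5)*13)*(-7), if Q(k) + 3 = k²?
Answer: -2002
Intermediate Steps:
Q(k) = -3 + k²
(Q(-5)*13)*(-7) = ((-3 + (-5)²)*13)*(-7) = ((-3 + 25)*13)*(-7) = (22*13)*(-7) = 286*(-7) = -2002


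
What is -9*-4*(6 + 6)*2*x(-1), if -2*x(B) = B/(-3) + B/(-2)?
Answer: -360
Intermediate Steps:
x(B) = 5*B/12 (x(B) = -(B/(-3) + B/(-2))/2 = -(B*(-⅓) + B*(-½))/2 = -(-B/3 - B/2)/2 = -(-5)*B/12 = 5*B/12)
-9*-4*(6 + 6)*2*x(-1) = -9*-4*(6 + 6)*2*(5/12)*(-1) = -9*-4*12*2*(-5)/12 = -9*(-48*2)*(-5)/12 = -(-864)*(-5)/12 = -9*40 = -360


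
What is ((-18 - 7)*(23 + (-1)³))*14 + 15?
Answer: -7685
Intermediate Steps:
((-18 - 7)*(23 + (-1)³))*14 + 15 = -25*(23 - 1)*14 + 15 = -25*22*14 + 15 = -550*14 + 15 = -7700 + 15 = -7685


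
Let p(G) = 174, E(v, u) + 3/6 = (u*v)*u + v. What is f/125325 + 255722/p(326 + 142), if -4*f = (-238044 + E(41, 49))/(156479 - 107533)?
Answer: 2884853365517/1962930384 ≈ 1469.7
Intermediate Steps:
E(v, u) = -1/2 + v + v*u**2 (E(v, u) = -1/2 + ((u*v)*u + v) = -1/2 + (v*u**2 + v) = -1/2 + (v + v*u**2) = -1/2 + v + v*u**2)
f = 279125/391568 (f = -(-238044 + (-1/2 + 41 + 41*49**2))/(4*(156479 - 107533)) = -(-238044 + (-1/2 + 41 + 41*2401))/(4*48946) = -(-238044 + (-1/2 + 41 + 98441))/(4*48946) = -(-238044 + 196963/2)/(4*48946) = -(-279125)/(8*48946) = -1/4*(-279125/97892) = 279125/391568 ≈ 0.71284)
f/125325 + 255722/p(326 + 142) = (279125/391568)/125325 + 255722/174 = (279125/391568)*(1/125325) + 255722*(1/174) = 11165/1962930384 + 4409/3 = 2884853365517/1962930384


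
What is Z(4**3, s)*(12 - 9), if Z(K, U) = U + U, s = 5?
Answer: 30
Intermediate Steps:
Z(K, U) = 2*U
Z(4**3, s)*(12 - 9) = (2*5)*(12 - 9) = 10*3 = 30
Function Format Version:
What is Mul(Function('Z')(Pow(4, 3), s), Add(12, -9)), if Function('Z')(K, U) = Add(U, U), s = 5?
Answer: 30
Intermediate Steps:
Function('Z')(K, U) = Mul(2, U)
Mul(Function('Z')(Pow(4, 3), s), Add(12, -9)) = Mul(Mul(2, 5), Add(12, -9)) = Mul(10, 3) = 30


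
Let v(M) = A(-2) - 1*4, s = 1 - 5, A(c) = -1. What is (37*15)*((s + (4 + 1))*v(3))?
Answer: -2775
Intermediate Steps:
s = -4
v(M) = -5 (v(M) = -1 - 1*4 = -1 - 4 = -5)
(37*15)*((s + (4 + 1))*v(3)) = (37*15)*((-4 + (4 + 1))*(-5)) = 555*((-4 + 5)*(-5)) = 555*(1*(-5)) = 555*(-5) = -2775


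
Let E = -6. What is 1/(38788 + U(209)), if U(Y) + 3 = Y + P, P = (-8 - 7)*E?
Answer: 1/39084 ≈ 2.5586e-5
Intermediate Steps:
P = 90 (P = (-8 - 7)*(-6) = -15*(-6) = 90)
U(Y) = 87 + Y (U(Y) = -3 + (Y + 90) = -3 + (90 + Y) = 87 + Y)
1/(38788 + U(209)) = 1/(38788 + (87 + 209)) = 1/(38788 + 296) = 1/39084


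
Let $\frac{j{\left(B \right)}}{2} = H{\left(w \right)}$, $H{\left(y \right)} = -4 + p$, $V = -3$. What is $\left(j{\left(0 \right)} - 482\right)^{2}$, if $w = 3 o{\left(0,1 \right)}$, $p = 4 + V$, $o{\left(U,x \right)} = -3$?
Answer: $238144$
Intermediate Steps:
$p = 1$ ($p = 4 - 3 = 1$)
$w = -9$ ($w = 3 \left(-3\right) = -9$)
$H{\left(y \right)} = -3$ ($H{\left(y \right)} = -4 + 1 = -3$)
$j{\left(B \right)} = -6$ ($j{\left(B \right)} = 2 \left(-3\right) = -6$)
$\left(j{\left(0 \right)} - 482\right)^{2} = \left(-6 - 482\right)^{2} = \left(-488\right)^{2} = 238144$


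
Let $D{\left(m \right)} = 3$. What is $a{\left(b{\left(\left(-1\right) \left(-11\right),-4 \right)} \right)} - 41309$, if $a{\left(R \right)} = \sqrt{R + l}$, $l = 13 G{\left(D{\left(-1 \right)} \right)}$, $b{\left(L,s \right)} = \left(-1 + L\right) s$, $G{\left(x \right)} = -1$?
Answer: $-41309 + i \sqrt{53} \approx -41309.0 + 7.2801 i$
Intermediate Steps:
$b{\left(L,s \right)} = s \left(-1 + L\right)$
$l = -13$ ($l = 13 \left(-1\right) = -13$)
$a{\left(R \right)} = \sqrt{-13 + R}$ ($a{\left(R \right)} = \sqrt{R - 13} = \sqrt{-13 + R}$)
$a{\left(b{\left(\left(-1\right) \left(-11\right),-4 \right)} \right)} - 41309 = \sqrt{-13 - 4 \left(-1 - -11\right)} - 41309 = \sqrt{-13 - 4 \left(-1 + 11\right)} - 41309 = \sqrt{-13 - 40} - 41309 = \sqrt{-53} - 41309 = i \sqrt{53} - 41309 = -41309 + i \sqrt{53}$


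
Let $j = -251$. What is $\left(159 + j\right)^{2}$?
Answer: $8464$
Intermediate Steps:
$\left(159 + j\right)^{2} = \left(159 - 251\right)^{2} = \left(-92\right)^{2} = 8464$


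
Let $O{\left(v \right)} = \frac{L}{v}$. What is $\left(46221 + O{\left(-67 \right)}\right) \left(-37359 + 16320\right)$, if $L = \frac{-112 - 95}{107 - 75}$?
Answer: $- \frac{2084923474209}{2144} \approx -9.7245 \cdot 10^{8}$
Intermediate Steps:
$L = - \frac{207}{32} \approx -6.4688$
$O{\left(v \right)} = - \frac{207}{32 v}$
$\left(46221 + O{\left(-67 \right)}\right) \left(-37359 + 16320\right) = \left(46221 - \frac{207}{32 \left(-67\right)}\right) \left(-37359 + 16320\right) = \left(46221 - - \frac{207}{2144}\right) \left(-21039\right) = \left(46221 + \frac{207}{2144}\right) \left(-21039\right) = \frac{99098031}{2144} \left(-21039\right) = - \frac{2084923474209}{2144}$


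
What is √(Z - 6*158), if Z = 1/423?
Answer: I*√18847141/141 ≈ 30.79*I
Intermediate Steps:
Z = 1/423 ≈ 0.0023641
√(Z - 6*158) = √(1/423 - 6*158) = √(1/423 - 948) = √(-401003/423) = I*√18847141/141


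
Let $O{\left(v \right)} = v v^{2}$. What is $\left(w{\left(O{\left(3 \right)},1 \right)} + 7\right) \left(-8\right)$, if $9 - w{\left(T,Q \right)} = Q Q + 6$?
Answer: $-72$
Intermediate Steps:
$O{\left(v \right)} = v^{3}$
$w{\left(T,Q \right)} = 3 - Q^{2}$ ($w{\left(T,Q \right)} = 9 - \left(Q Q + 6\right) = 9 - \left(Q^{2} + 6\right) = 9 - \left(6 + Q^{2}\right) = 3 - Q^{2}$)
$\left(w{\left(O{\left(3 \right)},1 \right)} + 7\right) \left(-8\right) = \left(\left(3 - 1^{2}\right) + 7\right) \left(-8\right) = \left(\left(3 - 1\right) + 7\right) \left(-8\right) = \left(2 + 7\right) \left(-8\right) = 9 \left(-8\right) = -72$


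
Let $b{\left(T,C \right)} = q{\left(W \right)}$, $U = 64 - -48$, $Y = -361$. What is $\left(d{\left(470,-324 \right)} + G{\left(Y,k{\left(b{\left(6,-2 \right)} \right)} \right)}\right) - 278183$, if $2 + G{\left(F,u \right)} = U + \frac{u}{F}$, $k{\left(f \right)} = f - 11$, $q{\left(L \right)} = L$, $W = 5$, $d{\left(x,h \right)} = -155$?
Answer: $- \frac{100440302}{361} \approx -2.7823 \cdot 10^{5}$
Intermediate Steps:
$U = 112$ ($U = 64 + 48 = 112$)
$b{\left(T,C \right)} = 5$
$k{\left(f \right)} = -11 + f$
$G{\left(F,u \right)} = 110 + \frac{u}{F}$ ($G{\left(F,u \right)} = -2 + \left(112 + \frac{u}{F}\right) = 110 + \frac{u}{F}$)
$\left(d{\left(470,-324 \right)} + G{\left(Y,k{\left(b{\left(6,-2 \right)} \right)} \right)}\right) - 278183 = \left(-155 + \left(110 + \frac{-11 + 5}{-361}\right)\right) - 278183 = \left(-155 + \left(110 - - \frac{6}{361}\right)\right) - 278183 = \left(-155 + \left(110 + \frac{6}{361}\right)\right) - 278183 = \left(-155 + \frac{39716}{361}\right) - 278183 = - \frac{16239}{361} - 278183 = - \frac{100440302}{361}$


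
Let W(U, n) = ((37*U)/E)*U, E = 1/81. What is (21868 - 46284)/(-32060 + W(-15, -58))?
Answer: -24416/642265 ≈ -0.038015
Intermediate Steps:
E = 1/81 ≈ 0.012346
W(U, n) = 2997*U² (W(U, n) = ((37*U)/(1/81))*U = ((37*U)*81)*U = (2997*U)*U = 2997*U²)
(21868 - 46284)/(-32060 + W(-15, -58)) = (21868 - 46284)/(-32060 + 2997*(-15)²) = -24416/(-32060 + 2997*225) = -24416/(-32060 + 674325) = -24416/642265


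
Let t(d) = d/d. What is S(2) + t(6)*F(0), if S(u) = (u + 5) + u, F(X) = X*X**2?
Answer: 9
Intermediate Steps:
t(d) = 1
F(X) = X**3
S(u) = 5 + 2*u (S(u) = (5 + u) + u = 5 + 2*u)
S(2) + t(6)*F(0) = (5 + 2*2) + 1*0**3 = (5 + 4) + 1*0 = 9 + 0 = 9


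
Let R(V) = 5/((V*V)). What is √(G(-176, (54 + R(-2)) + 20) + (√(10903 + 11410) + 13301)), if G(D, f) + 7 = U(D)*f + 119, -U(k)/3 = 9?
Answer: √(45525 + 4*√22313)/2 ≈ 107.38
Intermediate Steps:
R(V) = 5/V² (R(V) = 5/(V²) = 5/V²)
U(k) = -27 (U(k) = -3*9 = -27)
G(D, f) = 112 - 27*f (G(D, f) = -7 + (-27*f + 119) = -7 + (119 - 27*f) = 112 - 27*f)
√(G(-176, (54 + R(-2)) + 20) + (√(10903 + 11410) + 13301)) = √((112 - 27*((54 + 5/(-2)²) + 20)) + (√(10903 + 11410) + 13301)) = √((112 - 27*((54 + 5*(¼)) + 20)) + (√22313 + 13301)) = √((112 - 27*((54 + 5/4) + 20)) + (13301 + √22313)) = √((112 - 27*(221/4 + 20)) + (13301 + √22313)) = √((112 - 27*301/4) + (13301 + √22313)) = √((112 - 8127/4) + (13301 + √22313)) = √(-7679/4 + (13301 + √22313)) = √(45525/4 + √22313)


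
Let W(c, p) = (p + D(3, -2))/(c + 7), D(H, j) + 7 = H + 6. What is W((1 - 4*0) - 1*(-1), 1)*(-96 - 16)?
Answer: -112/3 ≈ -37.333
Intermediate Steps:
D(H, j) = -1 + H (D(H, j) = -7 + (H + 6) = -7 + (6 + H) = -1 + H)
W(c, p) = (2 + p)/(7 + c) (W(c, p) = (p + (-1 + 3))/(c + 7) = (p + 2)/(7 + c) = (2 + p)/(7 + c))
W((1 - 4*0) - 1*(-1), 1)*(-96 - 16) = ((2 + 1)/(7 + ((1 - 4*0) - 1*(-1))))*(-96 - 16) = (3/(7 + ((1 + 0) + 1)))*(-112) = (3/(7 + (1 + 1)))*(-112) = (3/(7 + 2))*(-112) = (3/9)*(-112) = ((1/9)*3)*(-112) = (1/3)*(-112) = -112/3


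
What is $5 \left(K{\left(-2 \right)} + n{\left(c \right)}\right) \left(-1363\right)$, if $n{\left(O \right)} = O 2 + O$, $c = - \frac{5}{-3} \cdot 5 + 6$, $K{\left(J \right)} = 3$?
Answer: $-313490$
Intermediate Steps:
$c = \frac{43}{3}$ ($c = \left(-5\right) \left(- \frac{1}{3}\right) 5 + 6 = \frac{5}{3} \cdot 5 + 6 = \frac{25}{3} + 6 = \frac{43}{3} \approx 14.333$)
$n{\left(O \right)} = 3 O$ ($n{\left(O \right)} = 2 O + O = 3 O$)
$5 \left(K{\left(-2 \right)} + n{\left(c \right)}\right) \left(-1363\right) = 5 \left(3 + 3 \cdot \frac{43}{3}\right) \left(-1363\right) = 5 \left(3 + 43\right) \left(-1363\right) = 5 \cdot 46 \left(-1363\right) = 230 \left(-1363\right) = -313490$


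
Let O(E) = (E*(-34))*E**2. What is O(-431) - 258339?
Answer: 2721883355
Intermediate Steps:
O(E) = -34*E**3 (O(E) = (-34*E)*E**2 = -34*E**3)
O(-431) - 258339 = -34*(-431)**3 - 258339 = -34*(-80062991) - 258339 = 2722141694 - 258339 = 2721883355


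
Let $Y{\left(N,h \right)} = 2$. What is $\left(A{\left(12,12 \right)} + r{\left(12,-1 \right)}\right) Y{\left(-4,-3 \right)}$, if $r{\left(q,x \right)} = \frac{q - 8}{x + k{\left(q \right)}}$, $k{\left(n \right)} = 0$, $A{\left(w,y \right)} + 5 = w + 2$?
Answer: $10$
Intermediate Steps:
$A{\left(w,y \right)} = -3 + w$ ($A{\left(w,y \right)} = -5 + \left(w + 2\right) = -5 + \left(2 + w\right) = -3 + w$)
$r{\left(q,x \right)} = \frac{-8 + q}{x}$ ($r{\left(q,x \right)} = \frac{q - 8}{x + 0} = \frac{-8 + q}{x}$)
$\left(A{\left(12,12 \right)} + r{\left(12,-1 \right)}\right) Y{\left(-4,-3 \right)} = \left(\left(-3 + 12\right) + \frac{-8 + 12}{-1}\right) 2 = \left(9 - 4\right) 2 = 5 \cdot 2 = 10$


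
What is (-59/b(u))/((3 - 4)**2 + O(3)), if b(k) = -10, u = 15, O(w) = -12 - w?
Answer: -59/140 ≈ -0.42143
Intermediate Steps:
(-59/b(u))/((3 - 4)**2 + O(3)) = (-59/(-10))/((3 - 4)**2 + (-12 - 1*3)) = (-59*(-1/10))/((-1)**2 + (-12 - 3)) = (59/10)/(1 - 15) = (59/10)/(-14) = -1/14*59/10 = -59/140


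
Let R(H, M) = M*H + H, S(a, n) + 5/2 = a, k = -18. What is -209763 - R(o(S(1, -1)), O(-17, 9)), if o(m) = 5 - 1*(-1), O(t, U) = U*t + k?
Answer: -208743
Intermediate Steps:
S(a, n) = -5/2 + a
O(t, U) = -18 + U*t (O(t, U) = U*t - 18 = -18 + U*t)
o(m) = 6 (o(m) = 5 + 1 = 6)
R(H, M) = H + H*M (R(H, M) = H*M + H = H + H*M)
-209763 - R(o(S(1, -1)), O(-17, 9)) = -209763 - 6*(1 + (-18 + 9*(-17))) = -209763 - 6*(1 + (-18 - 153)) = -209763 - 6*(1 - 171) = -209763 - 6*(-170) = -209763 - 1*(-1020) = -209763 + 1020 = -208743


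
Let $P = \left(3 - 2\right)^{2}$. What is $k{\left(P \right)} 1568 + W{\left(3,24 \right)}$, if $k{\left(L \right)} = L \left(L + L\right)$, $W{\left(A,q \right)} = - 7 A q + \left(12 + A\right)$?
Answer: $2647$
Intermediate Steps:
$P = 1$ ($P = 1^{2} = 1$)
$W{\left(A,q \right)} = 12 + A - 7 A q$ ($W{\left(A,q \right)} = - 7 A q + \left(12 + A\right) = 12 + A - 7 A q$)
$k{\left(L \right)} = 2 L^{2}$ ($k{\left(L \right)} = L 2 L = 2 L^{2}$)
$k{\left(P \right)} 1568 + W{\left(3,24 \right)} = 2 \cdot 1^{2} \cdot 1568 + \left(12 + 3 - 21 \cdot 24\right) = 2 \cdot 1 \cdot 1568 + \left(12 + 3 - 504\right) = 2 \cdot 1568 - 489 = 3136 - 489 = 2647$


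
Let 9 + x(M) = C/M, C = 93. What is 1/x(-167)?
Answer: -167/1596 ≈ -0.10464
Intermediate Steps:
x(M) = -9 + 93/M
1/x(-167) = 1/(-9 + 93/(-167)) = 1/(-9 + 93*(-1/167)) = 1/(-9 - 93/167) = 1/(-1596/167) = -167/1596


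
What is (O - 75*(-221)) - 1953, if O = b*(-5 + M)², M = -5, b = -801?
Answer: -65478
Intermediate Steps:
O = -80100 (O = -801*(-5 - 5)² = -801*(-10)² = -801*100 = -80100)
(O - 75*(-221)) - 1953 = (-80100 - 75*(-221)) - 1953 = (-80100 + 16575) - 1953 = -63525 - 1953 = -65478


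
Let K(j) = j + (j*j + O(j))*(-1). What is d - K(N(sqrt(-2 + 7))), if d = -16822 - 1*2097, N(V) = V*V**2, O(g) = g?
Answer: -18794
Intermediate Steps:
N(V) = V**3
d = -18919 (d = -16822 - 2097 = -18919)
K(j) = -j**2 (K(j) = j + (j*j + j)*(-1) = j + (j**2 + j)*(-1) = j + (j + j**2)*(-1) = j + (-j - j**2) = -j**2)
d - K(N(sqrt(-2 + 7))) = -18919 - (-1)*((sqrt(-2 + 7))**3)**2 = -18919 - (-1)*((sqrt(5))**3)**2 = -18919 - (-1)*(5*sqrt(5))**2 = -18919 - (-1)*125 = -18919 - 1*(-125) = -18919 + 125 = -18794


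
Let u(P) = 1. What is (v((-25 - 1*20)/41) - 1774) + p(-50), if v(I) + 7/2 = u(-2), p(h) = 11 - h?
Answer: -3431/2 ≈ -1715.5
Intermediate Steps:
v(I) = -5/2 (v(I) = -7/2 + 1 = -5/2)
(v((-25 - 1*20)/41) - 1774) + p(-50) = (-5/2 - 1774) + (11 - 1*(-50)) = -3553/2 + (11 + 50) = -3553/2 + 61 = -3431/2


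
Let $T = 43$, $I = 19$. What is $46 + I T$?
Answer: $863$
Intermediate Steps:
$46 + I T = 46 + 19 \cdot 43 = 46 + 817 = 863$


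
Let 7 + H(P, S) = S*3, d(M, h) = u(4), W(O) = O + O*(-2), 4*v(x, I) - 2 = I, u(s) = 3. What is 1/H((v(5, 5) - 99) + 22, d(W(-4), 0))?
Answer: ½ ≈ 0.50000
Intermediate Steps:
v(x, I) = ½ + I/4
W(O) = -O (W(O) = O - 2*O = -O)
d(M, h) = 3
H(P, S) = -7 + 3*S (H(P, S) = -7 + S*3 = -7 + 3*S)
1/H((v(5, 5) - 99) + 22, d(W(-4), 0)) = 1/(-7 + 3*3) = 1/(-7 + 9) = 1/2 = ½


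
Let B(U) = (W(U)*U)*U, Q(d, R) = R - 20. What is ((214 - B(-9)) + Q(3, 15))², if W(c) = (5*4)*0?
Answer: 43681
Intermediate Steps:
Q(d, R) = -20 + R
W(c) = 0 (W(c) = 20*0 = 0)
B(U) = 0 (B(U) = (0*U)*U = 0*U = 0)
((214 - B(-9)) + Q(3, 15))² = ((214 - 1*0) + (-20 + 15))² = ((214 + 0) - 5)² = (214 - 5)² = 209² = 43681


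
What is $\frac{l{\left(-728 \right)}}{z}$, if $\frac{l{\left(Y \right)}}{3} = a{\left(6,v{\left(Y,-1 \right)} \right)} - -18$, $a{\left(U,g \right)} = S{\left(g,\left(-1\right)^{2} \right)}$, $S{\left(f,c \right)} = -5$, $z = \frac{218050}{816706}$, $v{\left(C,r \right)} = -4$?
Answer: $\frac{15925767}{109025} \approx 146.07$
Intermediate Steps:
$z = \frac{109025}{408353}$ ($z = 218050 \cdot \frac{1}{816706} = \frac{109025}{408353} \approx 0.26699$)
$a{\left(U,g \right)} = -5$
$l{\left(Y \right)} = 39$ ($l{\left(Y \right)} = 3 \left(-5 - -18\right) = 3 \left(-5 + 18\right) = 3 \cdot 13 = 39$)
$\frac{l{\left(-728 \right)}}{z} = \frac{39}{\frac{109025}{408353}} = 39 \cdot \frac{408353}{109025} = \frac{15925767}{109025}$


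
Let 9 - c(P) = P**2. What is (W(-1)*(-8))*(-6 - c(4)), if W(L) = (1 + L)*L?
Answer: 0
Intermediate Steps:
c(P) = 9 - P**2
W(L) = L*(1 + L)
(W(-1)*(-8))*(-6 - c(4)) = (-(1 - 1)*(-8))*(-6 - (9 - 1*4**2)) = (-1*0*(-8))*(-6 - (9 - 1*16)) = (0*(-8))*(-6 - (9 - 16)) = 0*(-6 - 1*(-7)) = 0*(-6 + 7) = 0*1 = 0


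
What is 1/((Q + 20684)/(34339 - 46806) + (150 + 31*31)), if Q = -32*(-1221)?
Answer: 12467/13791081 ≈ 0.00090399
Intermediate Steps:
Q = 39072
1/((Q + 20684)/(34339 - 46806) + (150 + 31*31)) = 1/((39072 + 20684)/(34339 - 46806) + (150 + 31*31)) = 1/(59756/(-12467) + (150 + 961)) = 1/(59756*(-1/12467) + 1111) = 1/(-59756/12467 + 1111) = 1/(13791081/12467) = 12467/13791081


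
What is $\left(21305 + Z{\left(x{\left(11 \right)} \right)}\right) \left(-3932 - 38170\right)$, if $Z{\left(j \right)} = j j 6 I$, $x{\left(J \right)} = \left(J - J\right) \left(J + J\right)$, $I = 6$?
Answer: $-896983110$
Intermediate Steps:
$x{\left(J \right)} = 0$ ($x{\left(J \right)} = 0 \cdot 2 J = 0$)
$Z{\left(j \right)} = 36 j^{2}$ ($Z{\left(j \right)} = j j 6 \cdot 6 = j^{2} \cdot 6 \cdot 6 = 6 j^{2} \cdot 6 = 36 j^{2}$)
$\left(21305 + Z{\left(x{\left(11 \right)} \right)}\right) \left(-3932 - 38170\right) = \left(21305 + 36 \cdot 0^{2}\right) \left(-3932 - 38170\right) = \left(21305 + 36 \cdot 0\right) \left(-42102\right) = \left(21305 + 0\right) \left(-42102\right) = 21305 \left(-42102\right) = -896983110$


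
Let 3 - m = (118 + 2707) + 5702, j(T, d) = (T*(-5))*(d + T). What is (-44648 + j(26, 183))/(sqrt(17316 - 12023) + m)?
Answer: 612176632/72653283 + 71818*sqrt(5293)/72653283 ≈ 8.4979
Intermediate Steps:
j(T, d) = -5*T*(T + d) (j(T, d) = (-5*T)*(T + d) = -5*T*(T + d))
m = -8524 (m = 3 - ((118 + 2707) + 5702) = 3 - (2825 + 5702) = 3 - 1*8527 = 3 - 8527 = -8524)
(-44648 + j(26, 183))/(sqrt(17316 - 12023) + m) = (-44648 - 5*26*(26 + 183))/(sqrt(17316 - 12023) - 8524) = (-44648 - 5*26*209)/(sqrt(5293) - 8524) = (-44648 - 27170)/(-8524 + sqrt(5293)) = -71818/(-8524 + sqrt(5293))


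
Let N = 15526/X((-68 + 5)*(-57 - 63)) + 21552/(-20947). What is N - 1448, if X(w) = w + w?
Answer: -32757802417/22622760 ≈ -1448.0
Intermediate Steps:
X(w) = 2*w
N = -45937/22622760 (N = 15526/((2*((-68 + 5)*(-57 - 63)))) + 21552/(-20947) = 15526/((2*(-63*(-120)))) + 21552*(-1/20947) = 15526/((2*7560)) - 21552/20947 = 15526/15120 - 21552/20947 = 15526*(1/15120) - 21552/20947 = 1109/1080 - 21552/20947 = -45937/22622760 ≈ -0.0020306)
N - 1448 = -45937/22622760 - 1448 = -32757802417/22622760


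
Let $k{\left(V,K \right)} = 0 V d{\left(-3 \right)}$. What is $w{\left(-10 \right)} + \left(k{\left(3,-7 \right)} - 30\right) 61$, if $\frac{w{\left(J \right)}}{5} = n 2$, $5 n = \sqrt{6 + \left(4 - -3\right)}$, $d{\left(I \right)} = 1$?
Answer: $-1830 + 2 \sqrt{13} \approx -1822.8$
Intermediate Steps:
$n = \frac{\sqrt{13}}{5}$ ($n = \frac{\sqrt{6 + \left(4 - -3\right)}}{5} = \frac{\sqrt{6 + \left(4 + 3\right)}}{5} = \frac{\sqrt{6 + 7}}{5} = \frac{\sqrt{13}}{5} \approx 0.72111$)
$k{\left(V,K \right)} = 0$ ($k{\left(V,K \right)} = 0 V 1 = 0 \cdot 1 = 0$)
$w{\left(J \right)} = 2 \sqrt{13}$ ($w{\left(J \right)} = 5 \frac{\sqrt{13}}{5} \cdot 2 = 5 \frac{2 \sqrt{13}}{5} = 2 \sqrt{13}$)
$w{\left(-10 \right)} + \left(k{\left(3,-7 \right)} - 30\right) 61 = 2 \sqrt{13} + \left(0 - 30\right) 61 = 2 \sqrt{13} - 1830 = -1830 + 2 \sqrt{13}$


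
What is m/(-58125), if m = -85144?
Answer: 85144/58125 ≈ 1.4648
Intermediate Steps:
m/(-58125) = -85144/(-58125) = -85144*(-1/58125) = 85144/58125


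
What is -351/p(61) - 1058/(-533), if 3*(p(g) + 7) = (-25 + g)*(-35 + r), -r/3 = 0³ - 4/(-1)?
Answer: 791201/304343 ≈ 2.5997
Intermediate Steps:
r = -12 (r = -3*(0³ - 4/(-1)) = -3*(0 - 4*(-1)) = -3*(0 + 4) = -3*4 = -12)
p(g) = 1154/3 - 47*g/3 (p(g) = -7 + ((-25 + g)*(-35 - 12))/3 = -7 + ((-25 + g)*(-47))/3 = -7 + (1175 - 47*g)/3 = -7 + (1175/3 - 47*g/3) = 1154/3 - 47*g/3)
-351/p(61) - 1058/(-533) = -351/(1154/3 - 47/3*61) - 1058/(-533) = -351/(1154/3 - 2867/3) - 1058*(-1/533) = -351/(-571) + 1058/533 = -351*(-1/571) + 1058/533 = 351/571 + 1058/533 = 791201/304343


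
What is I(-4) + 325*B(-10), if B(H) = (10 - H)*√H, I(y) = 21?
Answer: 21 + 6500*I*√10 ≈ 21.0 + 20555.0*I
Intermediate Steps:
B(H) = √H*(10 - H)
I(-4) + 325*B(-10) = 21 + 325*(√(-10)*(10 - 1*(-10))) = 21 + 325*((I*√10)*(10 + 10)) = 21 + 325*((I*√10)*20) = 21 + 325*(20*I*√10) = 21 + 6500*I*√10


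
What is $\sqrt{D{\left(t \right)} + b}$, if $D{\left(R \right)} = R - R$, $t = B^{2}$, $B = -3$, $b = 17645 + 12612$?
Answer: $\sqrt{30257} \approx 173.95$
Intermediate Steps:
$b = 30257$
$t = 9$ ($t = \left(-3\right)^{2} = 9$)
$D{\left(R \right)} = 0$
$\sqrt{D{\left(t \right)} + b} = \sqrt{0 + 30257} = \sqrt{30257}$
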